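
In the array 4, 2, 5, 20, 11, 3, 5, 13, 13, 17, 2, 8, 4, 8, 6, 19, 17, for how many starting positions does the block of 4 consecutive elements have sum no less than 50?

1

4 2 5 20 → sum 31
2 5 20 11 → sum 38
5 20 11 3 → sum 39
20 11 3 5 → sum 39
11 3 5 13 → sum 32
3 5 13 13 → sum 34
5 13 13 17 → sum 48
13 13 17 2 → sum 45
13 17 2 8 → sum 40
17 2 8 4 → sum 31
2 8 4 8 → sum 22
8 4 8 6 → sum 26
4 8 6 19 → sum 37
8 6 19 17 → sum 50  ≥ 50 ✓
1 window satisfy the condition.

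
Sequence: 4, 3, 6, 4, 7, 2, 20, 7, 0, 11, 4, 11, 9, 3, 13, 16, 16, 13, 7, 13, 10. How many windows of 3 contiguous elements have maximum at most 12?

(4, 3, 6) → max 6  ≤ 12 ✓
(3, 6, 4) → max 6  ≤ 12 ✓
(6, 4, 7) → max 7  ≤ 12 ✓
(4, 7, 2) → max 7  ≤ 12 ✓
(7, 2, 20) → max 20
(2, 20, 7) → max 20
(20, 7, 0) → max 20
(7, 0, 11) → max 11  ≤ 12 ✓
(0, 11, 4) → max 11  ≤ 12 ✓
(11, 4, 11) → max 11  ≤ 12 ✓
(4, 11, 9) → max 11  ≤ 12 ✓
(11, 9, 3) → max 11  ≤ 12 ✓
(9, 3, 13) → max 13
(3, 13, 16) → max 16
(13, 16, 16) → max 16
(16, 16, 13) → max 16
(16, 13, 7) → max 16
(13, 7, 13) → max 13
(7, 13, 10) → max 13
9 windows satisfy the condition.

9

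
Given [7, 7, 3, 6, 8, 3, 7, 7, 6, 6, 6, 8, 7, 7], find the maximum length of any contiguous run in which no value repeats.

add 7: [7] len 1
add 7 (repeat 7, move left end past it): [7] len 1
add 3: [7, 3] len 2
add 6: [7, 3, 6] len 3
add 8: [7, 3, 6, 8] len 4
add 3 (repeat 3, move left end past it): [6, 8, 3] len 3
add 7: [6, 8, 3, 7] len 4
add 7 (repeat 7, move left end past it): [7] len 1
add 6: [7, 6] len 2
add 6 (repeat 6, move left end past it): [6] len 1
add 6 (repeat 6, move left end past it): [6] len 1
add 8: [6, 8] len 2
add 7: [6, 8, 7] len 3
add 7 (repeat 7, move left end past it): [7] len 1
Longest all-distinct length: 4.

4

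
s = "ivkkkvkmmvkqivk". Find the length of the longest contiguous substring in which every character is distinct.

[i] len 1
[i, v] len 2
[i, v, k] len 3
[k] len 1
[k] len 1
[k, v] len 2
[v, k] len 2
[v, k, m] len 3
[m] len 1
[m, v] len 2
[m, v, k] len 3
[m, v, k, q] len 4
[m, v, k, q, i] len 5
[k, q, i, v] len 4
[q, i, v, k] len 4
Longest all-distinct length: 5.

5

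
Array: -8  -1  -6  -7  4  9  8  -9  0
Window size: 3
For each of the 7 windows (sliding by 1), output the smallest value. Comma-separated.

-8, -7, -7, -7, 4, -9, -9

-8 -1 -6 → min -8
-1 -6 -7 → min -7
-6 -7 4 → min -7
-7 4 9 → min -7
4 9 8 → min 4
9 8 -9 → min -9
8 -9 0 → min -9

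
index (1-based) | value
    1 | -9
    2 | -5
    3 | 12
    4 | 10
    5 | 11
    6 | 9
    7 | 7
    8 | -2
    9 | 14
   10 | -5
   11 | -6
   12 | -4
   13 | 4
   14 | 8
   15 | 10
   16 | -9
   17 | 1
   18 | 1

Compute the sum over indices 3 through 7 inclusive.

Elements at indices 3..7: 12, 10, 11, 9, 7
sum(12, 10, 11, 9, 7) = 49

49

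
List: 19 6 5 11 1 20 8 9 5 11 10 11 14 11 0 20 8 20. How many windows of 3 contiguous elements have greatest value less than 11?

1

[19, 6, 5] → max 19
[6, 5, 11] → max 11
[5, 11, 1] → max 11
[11, 1, 20] → max 20
[1, 20, 8] → max 20
[20, 8, 9] → max 20
[8, 9, 5] → max 9  < 11 ✓
[9, 5, 11] → max 11
[5, 11, 10] → max 11
[11, 10, 11] → max 11
[10, 11, 14] → max 14
[11, 14, 11] → max 14
[14, 11, 0] → max 14
[11, 0, 20] → max 20
[0, 20, 8] → max 20
[20, 8, 20] → max 20
1 window satisfy the condition.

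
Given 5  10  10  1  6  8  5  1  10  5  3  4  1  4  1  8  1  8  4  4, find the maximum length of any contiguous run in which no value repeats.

[5] len 1
[5, 10] len 2
[10] len 1
[10, 1] len 2
[10, 1, 6] len 3
[10, 1, 6, 8] len 4
[10, 1, 6, 8, 5] len 5
[6, 8, 5, 1] len 4
[6, 8, 5, 1, 10] len 5
[1, 10, 5] len 3
[1, 10, 5, 3] len 4
[1, 10, 5, 3, 4] len 5
[10, 5, 3, 4, 1] len 5
[1, 4] len 2
[4, 1] len 2
[4, 1, 8] len 3
[8, 1] len 2
[1, 8] len 2
[1, 8, 4] len 3
[4] len 1
Longest all-distinct length: 5.

5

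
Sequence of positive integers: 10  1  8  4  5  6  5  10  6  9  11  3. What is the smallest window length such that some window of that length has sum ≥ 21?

add 10: running sum 10 < 21
add 1: running sum 11 < 21
add 8: running sum 19 < 21
end 3: [10, 1, 8, 4] sum 23, len 4
end 4: [10, 1, 8, 4, 5] sum 28, len 5
end 5: [8, 4, 5, 6] sum 23, len 4
end 6: [8, 4, 5, 6, 5] sum 28, len 5
end 7: [6, 5, 10] sum 21, len 3
end 8: [5, 10, 6] sum 21, len 3
end 9: [10, 6, 9] sum 25, len 3
end 10: [6, 9, 11] sum 26, len 3
end 11: [9, 11, 3] sum 23, len 3
Shortest qualifying length: 3.

3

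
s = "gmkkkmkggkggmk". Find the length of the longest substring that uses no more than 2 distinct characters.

6

[g] 1 distinct, len 1
[g, m] 2 distinct, len 2
[m, k] 2 distinct, len 2
[m, k, k] 2 distinct, len 3
[m, k, k, k] 2 distinct, len 4
[m, k, k, k, m] 2 distinct, len 5
[m, k, k, k, m, k] 2 distinct, len 6
[k, g] 2 distinct, len 2
[k, g, g] 2 distinct, len 3
[k, g, g, k] 2 distinct, len 4
[k, g, g, k, g] 2 distinct, len 5
[k, g, g, k, g, g] 2 distinct, len 6
[g, g, m] 2 distinct, len 3
[m, k] 2 distinct, len 2
Longest length with ≤2 distinct: 6.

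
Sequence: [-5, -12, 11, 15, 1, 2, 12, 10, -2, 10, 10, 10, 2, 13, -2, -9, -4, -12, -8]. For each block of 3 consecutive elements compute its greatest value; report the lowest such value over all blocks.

-4

-5 -12 11 → max 11
-12 11 15 → max 15
11 15 1 → max 15
15 1 2 → max 15
1 2 12 → max 12
2 12 10 → max 12
12 10 -2 → max 12
10 -2 10 → max 10
-2 10 10 → max 10
10 10 10 → max 10
10 10 2 → max 10
10 2 13 → max 13
2 13 -2 → max 13
13 -2 -9 → max 13
-2 -9 -4 → max -2
-9 -4 -12 → max -4
-4 -12 -8 → max -4
Lowest of these is -4.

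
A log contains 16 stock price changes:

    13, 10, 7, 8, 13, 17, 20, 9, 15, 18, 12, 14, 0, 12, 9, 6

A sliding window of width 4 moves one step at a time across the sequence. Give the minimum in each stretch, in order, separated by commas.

13 10 7 8 → min 7
10 7 8 13 → min 7
7 8 13 17 → min 7
8 13 17 20 → min 8
13 17 20 9 → min 9
17 20 9 15 → min 9
20 9 15 18 → min 9
9 15 18 12 → min 9
15 18 12 14 → min 12
18 12 14 0 → min 0
12 14 0 12 → min 0
14 0 12 9 → min 0
0 12 9 6 → min 0

7, 7, 7, 8, 9, 9, 9, 9, 12, 0, 0, 0, 0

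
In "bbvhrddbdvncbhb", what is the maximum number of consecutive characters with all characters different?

[b] len 1
[b] len 1
[b, v] len 2
[b, v, h] len 3
[b, v, h, r] len 4
[b, v, h, r, d] len 5
[d] len 1
[d, b] len 2
[b, d] len 2
[b, d, v] len 3
[b, d, v, n] len 4
[b, d, v, n, c] len 5
[d, v, n, c, b] len 5
[d, v, n, c, b, h] len 6
[h, b] len 2
Longest all-distinct length: 6.

6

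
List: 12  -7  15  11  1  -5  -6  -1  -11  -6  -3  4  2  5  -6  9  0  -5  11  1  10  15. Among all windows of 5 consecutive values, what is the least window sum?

-29

12 -7 15 11 1 → sum 32
-7 15 11 1 -5 → sum 15
15 11 1 -5 -6 → sum 16
11 1 -5 -6 -1 → sum 0
1 -5 -6 -1 -11 → sum -22
-5 -6 -1 -11 -6 → sum -29
-6 -1 -11 -6 -3 → sum -27
-1 -11 -6 -3 4 → sum -17
-11 -6 -3 4 2 → sum -14
-6 -3 4 2 5 → sum 2
-3 4 2 5 -6 → sum 2
4 2 5 -6 9 → sum 14
2 5 -6 9 0 → sum 10
5 -6 9 0 -5 → sum 3
-6 9 0 -5 11 → sum 9
9 0 -5 11 1 → sum 16
0 -5 11 1 10 → sum 17
-5 11 1 10 15 → sum 32
Least of these is -29.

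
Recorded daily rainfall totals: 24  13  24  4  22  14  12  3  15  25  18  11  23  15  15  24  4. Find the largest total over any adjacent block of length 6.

24 13 24 4 22 14 → sum 101
13 24 4 22 14 12 → sum 89
24 4 22 14 12 3 → sum 79
4 22 14 12 3 15 → sum 70
22 14 12 3 15 25 → sum 91
14 12 3 15 25 18 → sum 87
12 3 15 25 18 11 → sum 84
3 15 25 18 11 23 → sum 95
15 25 18 11 23 15 → sum 107
25 18 11 23 15 15 → sum 107
18 11 23 15 15 24 → sum 106
11 23 15 15 24 4 → sum 92
Largest of these is 107.

107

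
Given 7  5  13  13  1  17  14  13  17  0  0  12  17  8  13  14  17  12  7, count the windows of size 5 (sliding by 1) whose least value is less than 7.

7 5 13 13 1 → min 1  < 7 ✓
5 13 13 1 17 → min 1  < 7 ✓
13 13 1 17 14 → min 1  < 7 ✓
13 1 17 14 13 → min 1  < 7 ✓
1 17 14 13 17 → min 1  < 7 ✓
17 14 13 17 0 → min 0  < 7 ✓
14 13 17 0 0 → min 0  < 7 ✓
13 17 0 0 12 → min 0  < 7 ✓
17 0 0 12 17 → min 0  < 7 ✓
0 0 12 17 8 → min 0  < 7 ✓
0 12 17 8 13 → min 0  < 7 ✓
12 17 8 13 14 → min 8
17 8 13 14 17 → min 8
8 13 14 17 12 → min 8
13 14 17 12 7 → min 7
11 windows satisfy the condition.

11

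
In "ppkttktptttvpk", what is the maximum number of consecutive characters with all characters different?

add p: [p] len 1
add p (repeat p, move left end past it): [p] len 1
add k: [p, k] len 2
add t: [p, k, t] len 3
add t (repeat t, move left end past it): [t] len 1
add k: [t, k] len 2
add t (repeat t, move left end past it): [k, t] len 2
add p: [k, t, p] len 3
add t (repeat t, move left end past it): [p, t] len 2
add t (repeat t, move left end past it): [t] len 1
add t (repeat t, move left end past it): [t] len 1
add v: [t, v] len 2
add p: [t, v, p] len 3
add k: [t, v, p, k] len 4
Longest all-distinct length: 4.

4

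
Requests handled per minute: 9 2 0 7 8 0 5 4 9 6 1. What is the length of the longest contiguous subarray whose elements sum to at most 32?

→ 9: sum 9, len 1
→ 2: sum 11, len 2
→ 0: sum 11, len 3
→ 7: sum 18, len 4
→ 8: sum 26, len 5
→ 0: sum 26, len 6
→ 5: sum 31, len 7
→ 4 (dropped 9): sum 26, len 7
→ 9 (dropped 2, 0, 7): sum 26, len 5
→ 6: sum 32, len 6
→ 1 (dropped 8): sum 25, len 6
Longest length seen: 7.

7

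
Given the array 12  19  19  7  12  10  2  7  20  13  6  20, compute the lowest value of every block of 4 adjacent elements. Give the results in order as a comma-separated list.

7, 7, 7, 2, 2, 2, 2, 6, 6

(12, 19, 19, 7) → min 7
(19, 19, 7, 12) → min 7
(19, 7, 12, 10) → min 7
(7, 12, 10, 2) → min 2
(12, 10, 2, 7) → min 2
(10, 2, 7, 20) → min 2
(2, 7, 20, 13) → min 2
(7, 20, 13, 6) → min 6
(20, 13, 6, 20) → min 6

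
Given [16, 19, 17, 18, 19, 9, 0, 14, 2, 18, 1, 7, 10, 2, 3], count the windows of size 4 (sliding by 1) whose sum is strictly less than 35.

(16, 19, 17, 18) → sum 70
(19, 17, 18, 19) → sum 73
(17, 18, 19, 9) → sum 63
(18, 19, 9, 0) → sum 46
(19, 9, 0, 14) → sum 42
(9, 0, 14, 2) → sum 25  < 35 ✓
(0, 14, 2, 18) → sum 34  < 35 ✓
(14, 2, 18, 1) → sum 35
(2, 18, 1, 7) → sum 28  < 35 ✓
(18, 1, 7, 10) → sum 36
(1, 7, 10, 2) → sum 20  < 35 ✓
(7, 10, 2, 3) → sum 22  < 35 ✓
5 windows satisfy the condition.

5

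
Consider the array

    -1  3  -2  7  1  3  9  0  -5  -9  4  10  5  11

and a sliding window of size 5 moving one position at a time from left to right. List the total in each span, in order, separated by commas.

Sliding a size-5 window across the 14 values:
[-1, 3, -2, 7, 1] → sum 8
[3, -2, 7, 1, 3] → sum 12
[-2, 7, 1, 3, 9] → sum 18
[7, 1, 3, 9, 0] → sum 20
[1, 3, 9, 0, -5] → sum 8
[3, 9, 0, -5, -9] → sum -2
[9, 0, -5, -9, 4] → sum -1
[0, -5, -9, 4, 10] → sum 0
[-5, -9, 4, 10, 5] → sum 5
[-9, 4, 10, 5, 11] → sum 21

8, 12, 18, 20, 8, -2, -1, 0, 5, 21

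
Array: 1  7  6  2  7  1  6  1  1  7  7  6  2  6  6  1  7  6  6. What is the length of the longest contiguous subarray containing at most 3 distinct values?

add 1: window [1] (1 distinct), len 1
add 7: window [1, 7] (2 distinct), len 2
add 6: window [1, 7, 6] (3 distinct), len 3
add 2: window [7, 6, 2] (3 distinct), len 3
add 7: window [7, 6, 2, 7] (3 distinct), len 4
add 1: window [2, 7, 1] (3 distinct), len 3
add 6: window [7, 1, 6] (3 distinct), len 3
add 1: window [7, 1, 6, 1] (3 distinct), len 4
add 1: window [7, 1, 6, 1, 1] (3 distinct), len 5
add 7: window [7, 1, 6, 1, 1, 7] (3 distinct), len 6
add 7: window [7, 1, 6, 1, 1, 7, 7] (3 distinct), len 7
add 6: window [7, 1, 6, 1, 1, 7, 7, 6] (3 distinct), len 8
add 2: window [7, 7, 6, 2] (3 distinct), len 4
add 6: window [7, 7, 6, 2, 6] (3 distinct), len 5
add 6: window [7, 7, 6, 2, 6, 6] (3 distinct), len 6
add 1: window [6, 2, 6, 6, 1] (3 distinct), len 5
add 7: window [6, 6, 1, 7] (3 distinct), len 4
add 6: window [6, 6, 1, 7, 6] (3 distinct), len 5
add 6: window [6, 6, 1, 7, 6, 6] (3 distinct), len 6
Longest length with ≤3 distinct: 8.

8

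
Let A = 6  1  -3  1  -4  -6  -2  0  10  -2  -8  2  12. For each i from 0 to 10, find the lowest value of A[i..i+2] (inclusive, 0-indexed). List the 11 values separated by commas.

-3, -3, -4, -6, -6, -6, -2, -2, -8, -8, -8

[6, 1, -3] → min -3
[1, -3, 1] → min -3
[-3, 1, -4] → min -4
[1, -4, -6] → min -6
[-4, -6, -2] → min -6
[-6, -2, 0] → min -6
[-2, 0, 10] → min -2
[0, 10, -2] → min -2
[10, -2, -8] → min -8
[-2, -8, 2] → min -8
[-8, 2, 12] → min -8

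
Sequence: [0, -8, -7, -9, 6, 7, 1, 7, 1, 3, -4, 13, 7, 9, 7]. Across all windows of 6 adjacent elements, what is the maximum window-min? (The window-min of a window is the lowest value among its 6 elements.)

Window mins for each of the 10 positions:
0 -8 -7 -9 6 7 → min -9
-8 -7 -9 6 7 1 → min -9
-7 -9 6 7 1 7 → min -9
-9 6 7 1 7 1 → min -9
6 7 1 7 1 3 → min 1
7 1 7 1 3 -4 → min -4
1 7 1 3 -4 13 → min -4
7 1 3 -4 13 7 → min -4
1 3 -4 13 7 9 → min -4
3 -4 13 7 9 7 → min -4
Maximum of these is 1.

1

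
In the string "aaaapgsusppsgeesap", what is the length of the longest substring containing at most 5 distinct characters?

13

[a] 1 distinct, len 1
[a, a] 1 distinct, len 2
[a, a, a] 1 distinct, len 3
[a, a, a, a] 1 distinct, len 4
[a, a, a, a, p] 2 distinct, len 5
[a, a, a, a, p, g] 3 distinct, len 6
[a, a, a, a, p, g, s] 4 distinct, len 7
[a, a, a, a, p, g, s, u] 5 distinct, len 8
[a, a, a, a, p, g, s, u, s] 5 distinct, len 9
[a, a, a, a, p, g, s, u, s, p] 5 distinct, len 10
[a, a, a, a, p, g, s, u, s, p, p] 5 distinct, len 11
[a, a, a, a, p, g, s, u, s, p, p, s] 5 distinct, len 12
[a, a, a, a, p, g, s, u, s, p, p, s, g] 5 distinct, len 13
[p, g, s, u, s, p, p, s, g, e] 5 distinct, len 10
[p, g, s, u, s, p, p, s, g, e, e] 5 distinct, len 11
[p, g, s, u, s, p, p, s, g, e, e, s] 5 distinct, len 12
[s, p, p, s, g, e, e, s, a] 5 distinct, len 9
[s, p, p, s, g, e, e, s, a, p] 5 distinct, len 10
Longest length with ≤5 distinct: 13.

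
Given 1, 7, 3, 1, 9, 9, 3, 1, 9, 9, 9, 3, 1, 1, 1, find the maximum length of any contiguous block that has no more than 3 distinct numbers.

13

[1] 1 distinct, len 1
[1, 7] 2 distinct, len 2
[1, 7, 3] 3 distinct, len 3
[1, 7, 3, 1] 3 distinct, len 4
[3, 1, 9] 3 distinct, len 3
[3, 1, 9, 9] 3 distinct, len 4
[3, 1, 9, 9, 3] 3 distinct, len 5
[3, 1, 9, 9, 3, 1] 3 distinct, len 6
[3, 1, 9, 9, 3, 1, 9] 3 distinct, len 7
[3, 1, 9, 9, 3, 1, 9, 9] 3 distinct, len 8
[3, 1, 9, 9, 3, 1, 9, 9, 9] 3 distinct, len 9
[3, 1, 9, 9, 3, 1, 9, 9, 9, 3] 3 distinct, len 10
[3, 1, 9, 9, 3, 1, 9, 9, 9, 3, 1] 3 distinct, len 11
[3, 1, 9, 9, 3, 1, 9, 9, 9, 3, 1, 1] 3 distinct, len 12
[3, 1, 9, 9, 3, 1, 9, 9, 9, 3, 1, 1, 1] 3 distinct, len 13
Longest length with ≤3 distinct: 13.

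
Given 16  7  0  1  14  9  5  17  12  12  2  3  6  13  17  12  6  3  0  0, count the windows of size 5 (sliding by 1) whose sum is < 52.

16 7 0 1 14 → sum 38  < 52 ✓
7 0 1 14 9 → sum 31  < 52 ✓
0 1 14 9 5 → sum 29  < 52 ✓
1 14 9 5 17 → sum 46  < 52 ✓
14 9 5 17 12 → sum 57
9 5 17 12 12 → sum 55
5 17 12 12 2 → sum 48  < 52 ✓
17 12 12 2 3 → sum 46  < 52 ✓
12 12 2 3 6 → sum 35  < 52 ✓
12 2 3 6 13 → sum 36  < 52 ✓
2 3 6 13 17 → sum 41  < 52 ✓
3 6 13 17 12 → sum 51  < 52 ✓
6 13 17 12 6 → sum 54
13 17 12 6 3 → sum 51  < 52 ✓
17 12 6 3 0 → sum 38  < 52 ✓
12 6 3 0 0 → sum 21  < 52 ✓
13 windows satisfy the condition.

13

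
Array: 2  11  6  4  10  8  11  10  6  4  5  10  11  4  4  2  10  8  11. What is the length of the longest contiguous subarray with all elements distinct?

6

add 2: [2] len 1
add 11: [2, 11] len 2
add 6: [2, 11, 6] len 3
add 4: [2, 11, 6, 4] len 4
add 10: [2, 11, 6, 4, 10] len 5
add 8: [2, 11, 6, 4, 10, 8] len 6
add 11 (repeat 11, move left end past it): [6, 4, 10, 8, 11] len 5
add 10 (repeat 10, move left end past it): [8, 11, 10] len 3
add 6: [8, 11, 10, 6] len 4
add 4: [8, 11, 10, 6, 4] len 5
add 5: [8, 11, 10, 6, 4, 5] len 6
add 10 (repeat 10, move left end past it): [6, 4, 5, 10] len 4
add 11: [6, 4, 5, 10, 11] len 5
add 4 (repeat 4, move left end past it): [5, 10, 11, 4] len 4
add 4 (repeat 4, move left end past it): [4] len 1
add 2: [4, 2] len 2
add 10: [4, 2, 10] len 3
add 8: [4, 2, 10, 8] len 4
add 11: [4, 2, 10, 8, 11] len 5
Longest all-distinct length: 6.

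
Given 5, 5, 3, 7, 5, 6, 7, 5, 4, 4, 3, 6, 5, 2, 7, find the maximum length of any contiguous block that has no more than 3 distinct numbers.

[5] 1 distinct, len 1
[5, 5] 1 distinct, len 2
[5, 5, 3] 2 distinct, len 3
[5, 5, 3, 7] 3 distinct, len 4
[5, 5, 3, 7, 5] 3 distinct, len 5
[7, 5, 6] 3 distinct, len 3
[7, 5, 6, 7] 3 distinct, len 4
[7, 5, 6, 7, 5] 3 distinct, len 5
[7, 5, 4] 3 distinct, len 3
[7, 5, 4, 4] 3 distinct, len 4
[5, 4, 4, 3] 3 distinct, len 4
[4, 4, 3, 6] 3 distinct, len 4
[3, 6, 5] 3 distinct, len 3
[6, 5, 2] 3 distinct, len 3
[5, 2, 7] 3 distinct, len 3
Longest length with ≤3 distinct: 5.

5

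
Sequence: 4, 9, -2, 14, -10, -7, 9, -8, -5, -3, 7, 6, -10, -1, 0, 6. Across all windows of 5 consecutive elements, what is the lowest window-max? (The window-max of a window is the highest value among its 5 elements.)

6

(4, 9, -2, 14, -10) → max 14
(9, -2, 14, -10, -7) → max 14
(-2, 14, -10, -7, 9) → max 14
(14, -10, -7, 9, -8) → max 14
(-10, -7, 9, -8, -5) → max 9
(-7, 9, -8, -5, -3) → max 9
(9, -8, -5, -3, 7) → max 9
(-8, -5, -3, 7, 6) → max 7
(-5, -3, 7, 6, -10) → max 7
(-3, 7, 6, -10, -1) → max 7
(7, 6, -10, -1, 0) → max 7
(6, -10, -1, 0, 6) → max 6
Lowest of these is 6.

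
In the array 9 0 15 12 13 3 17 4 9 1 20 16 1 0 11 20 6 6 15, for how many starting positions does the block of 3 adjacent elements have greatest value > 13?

9 0 15 → max 15  > 13 ✓
0 15 12 → max 15  > 13 ✓
15 12 13 → max 15  > 13 ✓
12 13 3 → max 13
13 3 17 → max 17  > 13 ✓
3 17 4 → max 17  > 13 ✓
17 4 9 → max 17  > 13 ✓
4 9 1 → max 9
9 1 20 → max 20  > 13 ✓
1 20 16 → max 20  > 13 ✓
20 16 1 → max 20  > 13 ✓
16 1 0 → max 16  > 13 ✓
1 0 11 → max 11
0 11 20 → max 20  > 13 ✓
11 20 6 → max 20  > 13 ✓
20 6 6 → max 20  > 13 ✓
6 6 15 → max 15  > 13 ✓
14 windows satisfy the condition.

14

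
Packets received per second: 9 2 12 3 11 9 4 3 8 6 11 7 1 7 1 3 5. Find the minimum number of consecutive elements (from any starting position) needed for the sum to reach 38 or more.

5

add 9: running sum 9 < 38
add 2: running sum 11 < 38
add 12: running sum 23 < 38
add 3: running sum 26 < 38
add 11: running sum 37 < 38
add 9: shortest ending here [9, 2, 12, 3, 11, 9] sum 46, len 6
add 4: shortest ending here [12, 3, 11, 9, 4] sum 39, len 5
add 3: shortest ending here [12, 3, 11, 9, 4, 3] sum 42, len 6
add 8: shortest ending here [3, 11, 9, 4, 3, 8] sum 38, len 6
add 6: shortest ending here [11, 9, 4, 3, 8, 6] sum 41, len 6
add 11: shortest ending here [9, 4, 3, 8, 6, 11] sum 41, len 6
add 7: shortest ending here [4, 3, 8, 6, 11, 7] sum 39, len 6
add 1: shortest ending here [4, 3, 8, 6, 11, 7, 1] sum 40, len 7
add 7: shortest ending here [8, 6, 11, 7, 1, 7] sum 40, len 6
add 1: shortest ending here [8, 6, 11, 7, 1, 7, 1] sum 41, len 7
add 3: shortest ending here [8, 6, 11, 7, 1, 7, 1, 3] sum 44, len 8
add 5: shortest ending here [6, 11, 7, 1, 7, 1, 3, 5] sum 41, len 8
Shortest qualifying length: 5.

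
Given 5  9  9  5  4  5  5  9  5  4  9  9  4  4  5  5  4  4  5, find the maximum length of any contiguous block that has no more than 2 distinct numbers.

7

[5] 1 distinct, len 1
[5, 9] 2 distinct, len 2
[5, 9, 9] 2 distinct, len 3
[5, 9, 9, 5] 2 distinct, len 4
[5, 4] 2 distinct, len 2
[5, 4, 5] 2 distinct, len 3
[5, 4, 5, 5] 2 distinct, len 4
[5, 5, 9] 2 distinct, len 3
[5, 5, 9, 5] 2 distinct, len 4
[5, 4] 2 distinct, len 2
[4, 9] 2 distinct, len 2
[4, 9, 9] 2 distinct, len 3
[4, 9, 9, 4] 2 distinct, len 4
[4, 9, 9, 4, 4] 2 distinct, len 5
[4, 4, 5] 2 distinct, len 3
[4, 4, 5, 5] 2 distinct, len 4
[4, 4, 5, 5, 4] 2 distinct, len 5
[4, 4, 5, 5, 4, 4] 2 distinct, len 6
[4, 4, 5, 5, 4, 4, 5] 2 distinct, len 7
Longest length with ≤2 distinct: 7.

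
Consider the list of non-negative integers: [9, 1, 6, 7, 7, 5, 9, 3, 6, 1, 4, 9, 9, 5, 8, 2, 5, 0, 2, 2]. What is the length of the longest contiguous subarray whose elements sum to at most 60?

[9] sum 9 len 1
[9, 1] sum 10 len 2
[9, 1, 6] sum 16 len 3
[9, 1, 6, 7] sum 23 len 4
[9, 1, 6, 7, 7] sum 30 len 5
[9, 1, 6, 7, 7, 5] sum 35 len 6
[9, 1, 6, 7, 7, 5, 9] sum 44 len 7
[9, 1, 6, 7, 7, 5, 9, 3] sum 47 len 8
[9, 1, 6, 7, 7, 5, 9, 3, 6] sum 53 len 9
[9, 1, 6, 7, 7, 5, 9, 3, 6, 1] sum 54 len 10
[9, 1, 6, 7, 7, 5, 9, 3, 6, 1, 4] sum 58 len 11
[1, 6, 7, 7, 5, 9, 3, 6, 1, 4, 9] sum 58 len 11
[7, 7, 5, 9, 3, 6, 1, 4, 9, 9] sum 60 len 10
[7, 5, 9, 3, 6, 1, 4, 9, 9, 5] sum 58 len 10
[5, 9, 3, 6, 1, 4, 9, 9, 5, 8] sum 59 len 10
[9, 3, 6, 1, 4, 9, 9, 5, 8, 2] sum 56 len 10
[3, 6, 1, 4, 9, 9, 5, 8, 2, 5] sum 52 len 10
[3, 6, 1, 4, 9, 9, 5, 8, 2, 5, 0] sum 52 len 11
[3, 6, 1, 4, 9, 9, 5, 8, 2, 5, 0, 2] sum 54 len 12
[3, 6, 1, 4, 9, 9, 5, 8, 2, 5, 0, 2, 2] sum 56 len 13
Longest length seen: 13.

13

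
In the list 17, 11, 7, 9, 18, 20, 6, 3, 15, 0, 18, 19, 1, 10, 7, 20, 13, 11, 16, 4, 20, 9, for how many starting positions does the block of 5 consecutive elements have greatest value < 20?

6

(17, 11, 7, 9, 18) → max 18  < 20 ✓
(11, 7, 9, 18, 20) → max 20
(7, 9, 18, 20, 6) → max 20
(9, 18, 20, 6, 3) → max 20
(18, 20, 6, 3, 15) → max 20
(20, 6, 3, 15, 0) → max 20
(6, 3, 15, 0, 18) → max 18  < 20 ✓
(3, 15, 0, 18, 19) → max 19  < 20 ✓
(15, 0, 18, 19, 1) → max 19  < 20 ✓
(0, 18, 19, 1, 10) → max 19  < 20 ✓
(18, 19, 1, 10, 7) → max 19  < 20 ✓
(19, 1, 10, 7, 20) → max 20
(1, 10, 7, 20, 13) → max 20
(10, 7, 20, 13, 11) → max 20
(7, 20, 13, 11, 16) → max 20
(20, 13, 11, 16, 4) → max 20
(13, 11, 16, 4, 20) → max 20
(11, 16, 4, 20, 9) → max 20
6 windows satisfy the condition.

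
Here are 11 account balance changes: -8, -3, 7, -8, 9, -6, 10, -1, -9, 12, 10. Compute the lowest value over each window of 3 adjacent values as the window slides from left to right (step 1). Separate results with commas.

[-8, -3, 7] → min -8
[-3, 7, -8] → min -8
[7, -8, 9] → min -8
[-8, 9, -6] → min -8
[9, -6, 10] → min -6
[-6, 10, -1] → min -6
[10, -1, -9] → min -9
[-1, -9, 12] → min -9
[-9, 12, 10] → min -9

-8, -8, -8, -8, -6, -6, -9, -9, -9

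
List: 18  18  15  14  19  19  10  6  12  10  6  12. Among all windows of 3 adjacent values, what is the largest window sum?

52

(18, 18, 15) → sum 51
(18, 15, 14) → sum 47
(15, 14, 19) → sum 48
(14, 19, 19) → sum 52
(19, 19, 10) → sum 48
(19, 10, 6) → sum 35
(10, 6, 12) → sum 28
(6, 12, 10) → sum 28
(12, 10, 6) → sum 28
(10, 6, 12) → sum 28
Largest of these is 52.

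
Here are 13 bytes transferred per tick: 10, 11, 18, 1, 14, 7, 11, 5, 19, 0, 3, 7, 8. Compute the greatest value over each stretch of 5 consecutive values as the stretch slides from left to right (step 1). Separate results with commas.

18, 18, 18, 14, 19, 19, 19, 19, 19

Sliding a size-5 window across the 13 values:
10 11 18 1 14 → max 18
11 18 1 14 7 → max 18
18 1 14 7 11 → max 18
1 14 7 11 5 → max 14
14 7 11 5 19 → max 19
7 11 5 19 0 → max 19
11 5 19 0 3 → max 19
5 19 0 3 7 → max 19
19 0 3 7 8 → max 19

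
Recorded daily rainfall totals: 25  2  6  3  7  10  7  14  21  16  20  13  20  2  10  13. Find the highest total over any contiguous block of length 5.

90

[25, 2, 6, 3, 7] → sum 43
[2, 6, 3, 7, 10] → sum 28
[6, 3, 7, 10, 7] → sum 33
[3, 7, 10, 7, 14] → sum 41
[7, 10, 7, 14, 21] → sum 59
[10, 7, 14, 21, 16] → sum 68
[7, 14, 21, 16, 20] → sum 78
[14, 21, 16, 20, 13] → sum 84
[21, 16, 20, 13, 20] → sum 90
[16, 20, 13, 20, 2] → sum 71
[20, 13, 20, 2, 10] → sum 65
[13, 20, 2, 10, 13] → sum 58
Highest of these is 90.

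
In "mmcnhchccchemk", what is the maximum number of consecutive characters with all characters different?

[m] len 1
[m] len 1
[m, c] len 2
[m, c, n] len 3
[m, c, n, h] len 4
[n, h, c] len 3
[c, h] len 2
[h, c] len 2
[c] len 1
[c] len 1
[c, h] len 2
[c, h, e] len 3
[c, h, e, m] len 4
[c, h, e, m, k] len 5
Longest all-distinct length: 5.

5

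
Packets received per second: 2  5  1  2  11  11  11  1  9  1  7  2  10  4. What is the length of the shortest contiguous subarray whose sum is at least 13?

Extend right; whenever the sum reaches 13, record the length and shrink from the left:
add 2: running sum 2 < 13
add 5: running sum 7 < 13
add 1: running sum 8 < 13
add 2: running sum 10 < 13
end 4: [2, 11] sum 13, len 2
end 5: [11, 11] sum 22, len 2
end 6: [11, 11] sum 22, len 2
end 7: [11, 11, 1] sum 23, len 3
end 8: [11, 1, 9] sum 21, len 3
end 9: [11, 1, 9, 1] sum 22, len 4
end 10: [9, 1, 7] sum 17, len 3
end 11: [9, 1, 7, 2] sum 19, len 4
end 12: [7, 2, 10] sum 19, len 3
end 13: [10, 4] sum 14, len 2
Shortest qualifying length: 2.

2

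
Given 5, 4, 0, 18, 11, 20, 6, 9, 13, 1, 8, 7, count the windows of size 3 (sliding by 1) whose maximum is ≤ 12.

2

(5, 4, 0) → max 5  ≤ 12 ✓
(4, 0, 18) → max 18
(0, 18, 11) → max 18
(18, 11, 20) → max 20
(11, 20, 6) → max 20
(20, 6, 9) → max 20
(6, 9, 13) → max 13
(9, 13, 1) → max 13
(13, 1, 8) → max 13
(1, 8, 7) → max 8  ≤ 12 ✓
2 windows satisfy the condition.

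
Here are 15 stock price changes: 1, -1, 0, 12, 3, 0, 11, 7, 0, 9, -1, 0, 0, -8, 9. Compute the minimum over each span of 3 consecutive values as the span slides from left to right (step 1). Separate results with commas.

[1, -1, 0] → min -1
[-1, 0, 12] → min -1
[0, 12, 3] → min 0
[12, 3, 0] → min 0
[3, 0, 11] → min 0
[0, 11, 7] → min 0
[11, 7, 0] → min 0
[7, 0, 9] → min 0
[0, 9, -1] → min -1
[9, -1, 0] → min -1
[-1, 0, 0] → min -1
[0, 0, -8] → min -8
[0, -8, 9] → min -8

-1, -1, 0, 0, 0, 0, 0, 0, -1, -1, -1, -8, -8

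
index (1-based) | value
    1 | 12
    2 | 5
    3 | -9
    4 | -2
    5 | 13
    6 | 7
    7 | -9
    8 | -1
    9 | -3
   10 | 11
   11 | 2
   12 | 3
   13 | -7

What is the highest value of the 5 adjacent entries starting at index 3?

Elements at indices 3..7: -9, -2, 13, 7, -9
max(-9, -2, 13, 7, -9) = 13

13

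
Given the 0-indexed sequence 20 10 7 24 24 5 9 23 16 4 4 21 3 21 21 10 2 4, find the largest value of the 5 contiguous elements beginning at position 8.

Elements at indices 8..12: 16, 4, 4, 21, 3
max(16, 4, 4, 21, 3) = 21

21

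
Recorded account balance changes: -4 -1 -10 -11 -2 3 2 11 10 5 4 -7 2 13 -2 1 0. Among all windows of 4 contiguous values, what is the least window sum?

Each size-4 window and its sum:
-4 -1 -10 -11 → sum -26
-1 -10 -11 -2 → sum -24
-10 -11 -2 3 → sum -20
-11 -2 3 2 → sum -8
-2 3 2 11 → sum 14
3 2 11 10 → sum 26
2 11 10 5 → sum 28
11 10 5 4 → sum 30
10 5 4 -7 → sum 12
5 4 -7 2 → sum 4
4 -7 2 13 → sum 12
-7 2 13 -2 → sum 6
2 13 -2 1 → sum 14
13 -2 1 0 → sum 12
Least of these is -26.

-26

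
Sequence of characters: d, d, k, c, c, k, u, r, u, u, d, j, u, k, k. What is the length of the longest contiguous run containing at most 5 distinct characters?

[d] 1 distinct, len 1
[d, d] 1 distinct, len 2
[d, d, k] 2 distinct, len 3
[d, d, k, c] 3 distinct, len 4
[d, d, k, c, c] 3 distinct, len 5
[d, d, k, c, c, k] 3 distinct, len 6
[d, d, k, c, c, k, u] 4 distinct, len 7
[d, d, k, c, c, k, u, r] 5 distinct, len 8
[d, d, k, c, c, k, u, r, u] 5 distinct, len 9
[d, d, k, c, c, k, u, r, u, u] 5 distinct, len 10
[d, d, k, c, c, k, u, r, u, u, d] 5 distinct, len 11
[k, u, r, u, u, d, j] 5 distinct, len 7
[k, u, r, u, u, d, j, u] 5 distinct, len 8
[k, u, r, u, u, d, j, u, k] 5 distinct, len 9
[k, u, r, u, u, d, j, u, k, k] 5 distinct, len 10
Longest length with ≤5 distinct: 11.

11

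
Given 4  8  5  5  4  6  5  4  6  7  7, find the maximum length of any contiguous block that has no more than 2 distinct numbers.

[4] 1 distinct, len 1
[4, 8] 2 distinct, len 2
[8, 5] 2 distinct, len 2
[8, 5, 5] 2 distinct, len 3
[5, 5, 4] 2 distinct, len 3
[4, 6] 2 distinct, len 2
[6, 5] 2 distinct, len 2
[5, 4] 2 distinct, len 2
[4, 6] 2 distinct, len 2
[6, 7] 2 distinct, len 2
[6, 7, 7] 2 distinct, len 3
Longest length with ≤2 distinct: 3.

3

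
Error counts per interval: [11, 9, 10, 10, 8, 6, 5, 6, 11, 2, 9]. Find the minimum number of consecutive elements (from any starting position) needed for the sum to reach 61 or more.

add 11: running sum 11 < 61
add 9: running sum 20 < 61
add 10: running sum 30 < 61
add 10: running sum 40 < 61
add 8: running sum 48 < 61
add 6: running sum 54 < 61
add 5: running sum 59 < 61
end 7: [11, 9, 10, 10, 8, 6, 5, 6] sum 65, len 8
end 8: [9, 10, 10, 8, 6, 5, 6, 11] sum 65, len 8
end 9: [9, 10, 10, 8, 6, 5, 6, 11, 2] sum 67, len 9
end 10: [10, 10, 8, 6, 5, 6, 11, 2, 9] sum 67, len 9
Shortest qualifying length: 8.

8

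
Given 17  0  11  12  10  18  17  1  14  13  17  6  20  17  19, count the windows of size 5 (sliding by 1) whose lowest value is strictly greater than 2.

4

(17, 0, 11, 12, 10) → min 0
(0, 11, 12, 10, 18) → min 0
(11, 12, 10, 18, 17) → min 10  > 2 ✓
(12, 10, 18, 17, 1) → min 1
(10, 18, 17, 1, 14) → min 1
(18, 17, 1, 14, 13) → min 1
(17, 1, 14, 13, 17) → min 1
(1, 14, 13, 17, 6) → min 1
(14, 13, 17, 6, 20) → min 6  > 2 ✓
(13, 17, 6, 20, 17) → min 6  > 2 ✓
(17, 6, 20, 17, 19) → min 6  > 2 ✓
4 windows satisfy the condition.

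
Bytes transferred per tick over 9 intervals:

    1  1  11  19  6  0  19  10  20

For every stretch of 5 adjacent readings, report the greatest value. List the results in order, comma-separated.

Sliding a size-5 window across the 9 values:
[1, 1, 11, 19, 6] → max 19
[1, 11, 19, 6, 0] → max 19
[11, 19, 6, 0, 19] → max 19
[19, 6, 0, 19, 10] → max 19
[6, 0, 19, 10, 20] → max 20

19, 19, 19, 19, 20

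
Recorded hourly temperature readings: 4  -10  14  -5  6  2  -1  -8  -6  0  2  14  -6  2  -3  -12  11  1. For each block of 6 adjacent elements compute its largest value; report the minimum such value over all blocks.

(4, -10, 14, -5, 6, 2) → max 14
(-10, 14, -5, 6, 2, -1) → max 14
(14, -5, 6, 2, -1, -8) → max 14
(-5, 6, 2, -1, -8, -6) → max 6
(6, 2, -1, -8, -6, 0) → max 6
(2, -1, -8, -6, 0, 2) → max 2
(-1, -8, -6, 0, 2, 14) → max 14
(-8, -6, 0, 2, 14, -6) → max 14
(-6, 0, 2, 14, -6, 2) → max 14
(0, 2, 14, -6, 2, -3) → max 14
(2, 14, -6, 2, -3, -12) → max 14
(14, -6, 2, -3, -12, 11) → max 14
(-6, 2, -3, -12, 11, 1) → max 11
Minimum of these is 2.

2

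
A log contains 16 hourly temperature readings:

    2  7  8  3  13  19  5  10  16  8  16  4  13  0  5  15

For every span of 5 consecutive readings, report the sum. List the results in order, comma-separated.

33, 50, 48, 50, 63, 58, 55, 54, 57, 41, 38, 37

2 7 8 3 13 → sum 33
7 8 3 13 19 → sum 50
8 3 13 19 5 → sum 48
3 13 19 5 10 → sum 50
13 19 5 10 16 → sum 63
19 5 10 16 8 → sum 58
5 10 16 8 16 → sum 55
10 16 8 16 4 → sum 54
16 8 16 4 13 → sum 57
8 16 4 13 0 → sum 41
16 4 13 0 5 → sum 38
4 13 0 5 15 → sum 37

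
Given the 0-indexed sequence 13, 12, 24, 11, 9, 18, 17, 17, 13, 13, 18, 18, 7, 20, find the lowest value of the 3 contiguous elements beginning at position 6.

Elements at indices 6..8: 17, 17, 13
min(17, 17, 13) = 13

13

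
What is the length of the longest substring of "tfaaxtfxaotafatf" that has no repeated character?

[t] len 1
[t, f] len 2
[t, f, a] len 3
[a] len 1
[a, x] len 2
[a, x, t] len 3
[a, x, t, f] len 4
[t, f, x] len 3
[t, f, x, a] len 4
[t, f, x, a, o] len 5
[f, x, a, o, t] len 5
[o, t, a] len 3
[o, t, a, f] len 4
[f, a] len 2
[f, a, t] len 3
[a, t, f] len 3
Longest all-distinct length: 5.

5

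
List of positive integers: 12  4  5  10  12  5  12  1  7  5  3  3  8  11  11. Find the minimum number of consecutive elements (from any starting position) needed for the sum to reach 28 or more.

add 12: running sum 12 < 28
add 4: running sum 16 < 28
add 5: running sum 21 < 28
add 10: shortest ending here [12, 4, 5, 10] sum 31, len 4
add 12: shortest ending here [4, 5, 10, 12] sum 31, len 4
add 5: shortest ending here [5, 10, 12, 5] sum 32, len 4
add 12: shortest ending here [12, 5, 12] sum 29, len 3
add 1: shortest ending here [12, 5, 12, 1] sum 30, len 4
add 7: shortest ending here [12, 5, 12, 1, 7] sum 37, len 5
add 5: shortest ending here [5, 12, 1, 7, 5] sum 30, len 5
add 3: shortest ending here [12, 1, 7, 5, 3] sum 28, len 5
add 3: shortest ending here [12, 1, 7, 5, 3, 3] sum 31, len 6
add 8: shortest ending here [12, 1, 7, 5, 3, 3, 8] sum 39, len 7
add 11: shortest ending here [5, 3, 3, 8, 11] sum 30, len 5
add 11: shortest ending here [8, 11, 11] sum 30, len 3
Shortest qualifying length: 3.

3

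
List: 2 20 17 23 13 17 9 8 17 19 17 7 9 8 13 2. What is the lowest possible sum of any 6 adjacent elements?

56

[2, 20, 17, 23, 13, 17] → sum 92
[20, 17, 23, 13, 17, 9] → sum 99
[17, 23, 13, 17, 9, 8] → sum 87
[23, 13, 17, 9, 8, 17] → sum 87
[13, 17, 9, 8, 17, 19] → sum 83
[17, 9, 8, 17, 19, 17] → sum 87
[9, 8, 17, 19, 17, 7] → sum 77
[8, 17, 19, 17, 7, 9] → sum 77
[17, 19, 17, 7, 9, 8] → sum 77
[19, 17, 7, 9, 8, 13] → sum 73
[17, 7, 9, 8, 13, 2] → sum 56
Lowest of these is 56.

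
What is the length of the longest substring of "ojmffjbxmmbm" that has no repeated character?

[o] len 1
[o, j] len 2
[o, j, m] len 3
[o, j, m, f] len 4
[f] len 1
[f, j] len 2
[f, j, b] len 3
[f, j, b, x] len 4
[f, j, b, x, m] len 5
[m] len 1
[m, b] len 2
[b, m] len 2
Longest all-distinct length: 5.

5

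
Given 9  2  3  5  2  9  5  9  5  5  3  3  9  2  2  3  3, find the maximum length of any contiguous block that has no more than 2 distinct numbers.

add 9: window [9] (1 distinct), len 1
add 2: window [9, 2] (2 distinct), len 2
add 3: window [2, 3] (2 distinct), len 2
add 5: window [3, 5] (2 distinct), len 2
add 2: window [5, 2] (2 distinct), len 2
add 9: window [2, 9] (2 distinct), len 2
add 5: window [9, 5] (2 distinct), len 2
add 9: window [9, 5, 9] (2 distinct), len 3
add 5: window [9, 5, 9, 5] (2 distinct), len 4
add 5: window [9, 5, 9, 5, 5] (2 distinct), len 5
add 3: window [5, 5, 3] (2 distinct), len 3
add 3: window [5, 5, 3, 3] (2 distinct), len 4
add 9: window [3, 3, 9] (2 distinct), len 3
add 2: window [9, 2] (2 distinct), len 2
add 2: window [9, 2, 2] (2 distinct), len 3
add 3: window [2, 2, 3] (2 distinct), len 3
add 3: window [2, 2, 3, 3] (2 distinct), len 4
Longest length with ≤2 distinct: 5.

5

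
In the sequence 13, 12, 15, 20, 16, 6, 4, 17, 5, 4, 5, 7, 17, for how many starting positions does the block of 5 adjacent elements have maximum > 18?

4

[13, 12, 15, 20, 16] → max 20  > 18 ✓
[12, 15, 20, 16, 6] → max 20  > 18 ✓
[15, 20, 16, 6, 4] → max 20  > 18 ✓
[20, 16, 6, 4, 17] → max 20  > 18 ✓
[16, 6, 4, 17, 5] → max 17
[6, 4, 17, 5, 4] → max 17
[4, 17, 5, 4, 5] → max 17
[17, 5, 4, 5, 7] → max 17
[5, 4, 5, 7, 17] → max 17
4 windows satisfy the condition.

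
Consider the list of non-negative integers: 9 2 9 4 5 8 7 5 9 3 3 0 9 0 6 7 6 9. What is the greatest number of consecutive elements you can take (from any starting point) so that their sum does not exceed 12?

add 9: [9] sum 9, len 1
add 2: [9, 2] sum 11, len 2
add 9: [2, 9] sum 11, len 2
add 4: [4] sum 4, len 1
add 5: [4, 5] sum 9, len 2
add 8: [8] sum 8, len 1
add 7: [7] sum 7, len 1
add 5: [7, 5] sum 12, len 2
add 9: [9] sum 9, len 1
add 3: [9, 3] sum 12, len 2
add 3: [3, 3] sum 6, len 2
add 0: [3, 3, 0] sum 6, len 3
add 9: [3, 0, 9] sum 12, len 3
add 0: [3, 0, 9, 0] sum 12, len 4
add 6: [0, 6] sum 6, len 2
add 7: [7] sum 7, len 1
add 6: [6] sum 6, len 1
add 9: [9] sum 9, len 1
Longest length seen: 4.

4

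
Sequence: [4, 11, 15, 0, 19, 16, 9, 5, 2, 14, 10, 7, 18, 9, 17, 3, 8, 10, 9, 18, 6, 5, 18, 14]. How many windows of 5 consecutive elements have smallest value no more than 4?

14

[4, 11, 15, 0, 19] → min 0  ≤ 4 ✓
[11, 15, 0, 19, 16] → min 0  ≤ 4 ✓
[15, 0, 19, 16, 9] → min 0  ≤ 4 ✓
[0, 19, 16, 9, 5] → min 0  ≤ 4 ✓
[19, 16, 9, 5, 2] → min 2  ≤ 4 ✓
[16, 9, 5, 2, 14] → min 2  ≤ 4 ✓
[9, 5, 2, 14, 10] → min 2  ≤ 4 ✓
[5, 2, 14, 10, 7] → min 2  ≤ 4 ✓
[2, 14, 10, 7, 18] → min 2  ≤ 4 ✓
[14, 10, 7, 18, 9] → min 7
[10, 7, 18, 9, 17] → min 7
[7, 18, 9, 17, 3] → min 3  ≤ 4 ✓
[18, 9, 17, 3, 8] → min 3  ≤ 4 ✓
[9, 17, 3, 8, 10] → min 3  ≤ 4 ✓
[17, 3, 8, 10, 9] → min 3  ≤ 4 ✓
[3, 8, 10, 9, 18] → min 3  ≤ 4 ✓
[8, 10, 9, 18, 6] → min 6
[10, 9, 18, 6, 5] → min 5
[9, 18, 6, 5, 18] → min 5
[18, 6, 5, 18, 14] → min 5
14 windows satisfy the condition.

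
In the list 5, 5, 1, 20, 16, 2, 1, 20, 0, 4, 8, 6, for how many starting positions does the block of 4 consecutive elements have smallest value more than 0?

5

[5, 5, 1, 20] → min 1  > 0 ✓
[5, 1, 20, 16] → min 1  > 0 ✓
[1, 20, 16, 2] → min 1  > 0 ✓
[20, 16, 2, 1] → min 1  > 0 ✓
[16, 2, 1, 20] → min 1  > 0 ✓
[2, 1, 20, 0] → min 0
[1, 20, 0, 4] → min 0
[20, 0, 4, 8] → min 0
[0, 4, 8, 6] → min 0
5 windows satisfy the condition.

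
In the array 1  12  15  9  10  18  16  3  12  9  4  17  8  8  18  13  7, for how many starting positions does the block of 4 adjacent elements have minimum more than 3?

9

(1, 12, 15, 9) → min 1
(12, 15, 9, 10) → min 9  > 3 ✓
(15, 9, 10, 18) → min 9  > 3 ✓
(9, 10, 18, 16) → min 9  > 3 ✓
(10, 18, 16, 3) → min 3
(18, 16, 3, 12) → min 3
(16, 3, 12, 9) → min 3
(3, 12, 9, 4) → min 3
(12, 9, 4, 17) → min 4  > 3 ✓
(9, 4, 17, 8) → min 4  > 3 ✓
(4, 17, 8, 8) → min 4  > 3 ✓
(17, 8, 8, 18) → min 8  > 3 ✓
(8, 8, 18, 13) → min 8  > 3 ✓
(8, 18, 13, 7) → min 7  > 3 ✓
9 windows satisfy the condition.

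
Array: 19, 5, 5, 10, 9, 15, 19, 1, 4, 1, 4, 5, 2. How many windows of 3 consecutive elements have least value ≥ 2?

6

(19, 5, 5) → min 5  ≥ 2 ✓
(5, 5, 10) → min 5  ≥ 2 ✓
(5, 10, 9) → min 5  ≥ 2 ✓
(10, 9, 15) → min 9  ≥ 2 ✓
(9, 15, 19) → min 9  ≥ 2 ✓
(15, 19, 1) → min 1
(19, 1, 4) → min 1
(1, 4, 1) → min 1
(4, 1, 4) → min 1
(1, 4, 5) → min 1
(4, 5, 2) → min 2  ≥ 2 ✓
6 windows satisfy the condition.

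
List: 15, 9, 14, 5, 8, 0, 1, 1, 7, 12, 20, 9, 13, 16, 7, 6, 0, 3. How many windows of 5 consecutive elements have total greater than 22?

11

[15, 9, 14, 5, 8] → sum 51  > 22 ✓
[9, 14, 5, 8, 0] → sum 36  > 22 ✓
[14, 5, 8, 0, 1] → sum 28  > 22 ✓
[5, 8, 0, 1, 1] → sum 15
[8, 0, 1, 1, 7] → sum 17
[0, 1, 1, 7, 12] → sum 21
[1, 1, 7, 12, 20] → sum 41  > 22 ✓
[1, 7, 12, 20, 9] → sum 49  > 22 ✓
[7, 12, 20, 9, 13] → sum 61  > 22 ✓
[12, 20, 9, 13, 16] → sum 70  > 22 ✓
[20, 9, 13, 16, 7] → sum 65  > 22 ✓
[9, 13, 16, 7, 6] → sum 51  > 22 ✓
[13, 16, 7, 6, 0] → sum 42  > 22 ✓
[16, 7, 6, 0, 3] → sum 32  > 22 ✓
11 windows satisfy the condition.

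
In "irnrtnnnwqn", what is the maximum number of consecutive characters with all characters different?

[i] len 1
[i, r] len 2
[i, r, n] len 3
[n, r] len 2
[n, r, t] len 3
[r, t, n] len 3
[n] len 1
[n] len 1
[n, w] len 2
[n, w, q] len 3
[w, q, n] len 3
Longest all-distinct length: 3.

3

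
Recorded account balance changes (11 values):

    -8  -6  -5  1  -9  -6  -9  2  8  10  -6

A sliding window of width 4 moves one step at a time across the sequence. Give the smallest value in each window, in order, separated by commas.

-8, -9, -9, -9, -9, -9, -9, -6

[-8, -6, -5, 1] → min -8
[-6, -5, 1, -9] → min -9
[-5, 1, -9, -6] → min -9
[1, -9, -6, -9] → min -9
[-9, -6, -9, 2] → min -9
[-6, -9, 2, 8] → min -9
[-9, 2, 8, 10] → min -9
[2, 8, 10, -6] → min -6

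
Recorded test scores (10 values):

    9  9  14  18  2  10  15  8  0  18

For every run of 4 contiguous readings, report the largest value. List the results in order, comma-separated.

Sliding a size-4 window across the 10 values:
(9, 9, 14, 18) → max 18
(9, 14, 18, 2) → max 18
(14, 18, 2, 10) → max 18
(18, 2, 10, 15) → max 18
(2, 10, 15, 8) → max 15
(10, 15, 8, 0) → max 15
(15, 8, 0, 18) → max 18

18, 18, 18, 18, 15, 15, 18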